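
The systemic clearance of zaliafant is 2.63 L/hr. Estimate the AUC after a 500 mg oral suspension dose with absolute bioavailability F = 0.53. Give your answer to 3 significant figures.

AUC_0→∞ = F × Dose / CL
        = 0.53 × 500 / 2.63 = 100.76 mg/L·hr

AUC = 101 mg/L·hr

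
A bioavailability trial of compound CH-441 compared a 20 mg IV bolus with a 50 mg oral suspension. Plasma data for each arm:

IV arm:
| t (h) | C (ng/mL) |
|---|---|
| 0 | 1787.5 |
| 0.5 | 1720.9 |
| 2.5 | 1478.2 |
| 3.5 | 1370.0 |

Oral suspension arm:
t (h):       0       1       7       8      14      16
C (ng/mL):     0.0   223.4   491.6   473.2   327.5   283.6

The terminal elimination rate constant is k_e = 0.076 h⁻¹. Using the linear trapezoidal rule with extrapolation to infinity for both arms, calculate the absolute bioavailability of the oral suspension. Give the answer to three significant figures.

F = 0.161

Trapezoidal AUC_0→3.5 (IV):
  [0→0.5]: (1787.5+1720.9)/2 × 0.5 = 877.1
  [0.5→2.5]: (1720.9+1478.2)/2 × 2 = 3199.1
  [2.5→3.5]: (1478.2+1370.0)/2 × 1 = 1424.1
  Sum = 5500.3 ng/mL·h
IV tail: 1370.0/0.076 = 18026.316; AUC_iv,0→∞ = 5500.3 + 18026.316 = 23526.616 ng/mL·h
Trapezoidal AUC_0→16 (oral suspension):
  [0→1]: (0.0+223.4)/2 × 1 = 111.7
  [1→7]: (223.4+491.6)/2 × 6 = 2145.0
  [7→8]: (491.6+473.2)/2 × 1 = 482.4
  [8→14]: (473.2+327.5)/2 × 6 = 2402.1
  [14→16]: (327.5+283.6)/2 × 2 = 611.1
  Sum = 5752.3 ng/mL·h
oral suspension tail: 283.6/0.076 = 3731.579; AUC_ev,0→∞ = 5752.3 + 3731.579 = 9483.879 ng/mL·h
F = (AUC_ev/D_ev)/(AUC_iv/D_iv) = (9483.879/50)/(23526.616/20) = 189.67758/1176.3308 = 0.1612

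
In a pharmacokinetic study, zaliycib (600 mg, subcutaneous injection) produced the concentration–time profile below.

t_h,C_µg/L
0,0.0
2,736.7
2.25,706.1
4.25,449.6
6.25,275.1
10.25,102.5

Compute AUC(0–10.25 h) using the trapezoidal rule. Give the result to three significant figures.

AUC = 3550 µg/L·h

Trapezoidal AUC_0→10.25:
  [0→2]: (0.0+736.7)/2 × 2 = 736.7
  [2→2.25]: (736.7+706.1)/2 × 0.25 = 180.35
  [2.25→4.25]: (706.1+449.6)/2 × 2 = 1155.7
  [4.25→6.25]: (449.6+275.1)/2 × 2 = 724.7
  [6.25→10.25]: (275.1+102.5)/2 × 4 = 755.2
  Sum = 3552.65 µg/L·h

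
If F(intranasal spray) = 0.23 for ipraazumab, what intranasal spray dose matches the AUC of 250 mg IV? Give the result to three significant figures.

D_intranasal = 1090 mg

For equal systemic exposure: F × D_ev = D_iv
D_ev = D_iv / F = 250 / 0.23 = 1086.96 mg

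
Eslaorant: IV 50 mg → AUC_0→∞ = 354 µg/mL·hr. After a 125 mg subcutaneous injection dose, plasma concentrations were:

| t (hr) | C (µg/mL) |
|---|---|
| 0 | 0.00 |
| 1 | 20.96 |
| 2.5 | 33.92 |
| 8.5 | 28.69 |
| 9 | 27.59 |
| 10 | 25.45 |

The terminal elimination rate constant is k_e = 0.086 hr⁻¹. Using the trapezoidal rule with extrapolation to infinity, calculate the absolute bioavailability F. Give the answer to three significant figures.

Trapezoidal AUC_0→10 (subcutaneous injection):
  [0→1]: (0.00+20.96)/2 × 1 = 10.48
  [1→2.5]: (20.96+33.92)/2 × 1.5 = 41.16
  [2.5→8.5]: (33.92+28.69)/2 × 6 = 187.83
  [8.5→9]: (28.69+27.59)/2 × 0.5 = 14.07
  [9→10]: (27.59+25.45)/2 × 1 = 26.52
  Sum = 280.06 µg/mL·hr
Tail: C_last/k_e = 25.45/0.086 = 295.930
AUC_0→∞ (subcutaneous injection) = 280.06 + 295.930 = 575.99 µg/mL·hr
F = (AUC_ev/D_ev)/(AUC_iv/D_iv) = (575.99/125)/(354/50) = 4.60792/7.08 = 0.6508

F = 0.651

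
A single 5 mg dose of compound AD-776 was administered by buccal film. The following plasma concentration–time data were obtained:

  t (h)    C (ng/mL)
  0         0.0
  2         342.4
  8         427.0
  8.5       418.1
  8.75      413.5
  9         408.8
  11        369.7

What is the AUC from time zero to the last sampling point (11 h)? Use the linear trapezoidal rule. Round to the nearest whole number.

AUC = 3847 ng/mL·h

Trapezoidal AUC_0→11:
  [0→2]: (0.0+342.4)/2 × 2 = 342.4
  [2→8]: (342.4+427.0)/2 × 6 = 2308.2
  [8→8.5]: (427.0+418.1)/2 × 0.5 = 211.275
  [8.5→8.75]: (418.1+413.5)/2 × 0.25 = 103.95
  [8.75→9]: (413.5+408.8)/2 × 0.25 = 102.7875
  [9→11]: (408.8+369.7)/2 × 2 = 778.5
  Sum = 3847.1125 ng/mL·h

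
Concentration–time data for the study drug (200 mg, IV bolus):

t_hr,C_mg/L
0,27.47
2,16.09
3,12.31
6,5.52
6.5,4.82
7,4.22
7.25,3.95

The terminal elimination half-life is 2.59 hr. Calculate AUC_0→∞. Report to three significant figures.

Trapezoidal AUC_0→7.25:
  [0→2]: (27.47+16.09)/2 × 2 = 43.56
  [2→3]: (16.09+12.31)/2 × 1 = 14.2
  [3→6]: (12.31+5.52)/2 × 3 = 26.745
  [6→6.5]: (5.52+4.82)/2 × 0.5 = 2.585
  [6.5→7]: (4.82+4.22)/2 × 0.5 = 2.26
  [7→7.25]: (4.22+3.95)/2 × 0.25 = 1.02125
  Sum = 90.37125 mg/L·hr
k_e = ln2 / t½ = 0.693147 / 2.59 = 0.2676 hr^-1
Extrapolated tail: C_last / k_e = 3.95 / 0.2676 = 14.761
AUC_0→∞ = 90.37125 + 14.761 = 105.13225 mg/L·hr

AUC = 105 mg/L·hr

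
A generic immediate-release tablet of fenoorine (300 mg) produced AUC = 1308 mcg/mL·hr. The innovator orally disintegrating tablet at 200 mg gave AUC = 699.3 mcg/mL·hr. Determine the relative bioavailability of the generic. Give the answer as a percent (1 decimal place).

F_rel = 124.7%

F_rel = (AUC_test/D_test) / (AUC_ref/D_ref)
      = (1308/300) / (699.3/200)
      = 4.36 / 3.4965 = 1.2470 = 124.70%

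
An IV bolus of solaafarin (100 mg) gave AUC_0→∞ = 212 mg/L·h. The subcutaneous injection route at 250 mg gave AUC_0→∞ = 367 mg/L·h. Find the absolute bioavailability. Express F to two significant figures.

F = (AUC_ev / D_ev) / (AUC_iv / D_iv)
  = (367/250) / (212/100)
  = 1.468 / 2.12 = 0.6925

F = 0.69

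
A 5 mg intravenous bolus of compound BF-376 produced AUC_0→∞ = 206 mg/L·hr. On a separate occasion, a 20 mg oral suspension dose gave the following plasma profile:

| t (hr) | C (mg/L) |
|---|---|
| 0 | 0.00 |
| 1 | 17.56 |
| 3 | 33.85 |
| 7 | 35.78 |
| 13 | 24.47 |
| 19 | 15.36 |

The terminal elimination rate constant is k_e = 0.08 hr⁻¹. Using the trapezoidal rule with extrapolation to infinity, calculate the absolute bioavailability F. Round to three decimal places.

Trapezoidal AUC_0→19 (oral suspension):
  [0→1]: (0.00+17.56)/2 × 1 = 8.78
  [1→3]: (17.56+33.85)/2 × 2 = 51.41
  [3→7]: (33.85+35.78)/2 × 4 = 139.26
  [7→13]: (35.78+24.47)/2 × 6 = 180.75
  [13→19]: (24.47+15.36)/2 × 6 = 119.49
  Sum = 499.69 mg/L·hr
Tail: C_last/k_e = 15.36/0.08 = 192.000
AUC_0→∞ (oral suspension) = 499.69 + 192.000 = 691.69 mg/L·hr
F = (AUC_ev/D_ev)/(AUC_iv/D_iv) = (691.69/20)/(206/5) = 34.5845/41.2 = 0.8394

F = 0.839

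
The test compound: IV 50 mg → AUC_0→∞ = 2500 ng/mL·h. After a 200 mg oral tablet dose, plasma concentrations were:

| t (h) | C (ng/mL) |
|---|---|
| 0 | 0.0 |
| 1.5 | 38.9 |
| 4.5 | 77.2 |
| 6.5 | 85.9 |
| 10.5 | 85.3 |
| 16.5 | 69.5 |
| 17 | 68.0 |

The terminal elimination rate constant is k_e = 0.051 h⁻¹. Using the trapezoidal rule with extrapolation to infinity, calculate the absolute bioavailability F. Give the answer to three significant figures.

F = 0.254

Trapezoidal AUC_0→17 (oral tablet):
  [0→1.5]: (0.0+38.9)/2 × 1.5 = 29.175
  [1.5→4.5]: (38.9+77.2)/2 × 3 = 174.15
  [4.5→6.5]: (77.2+85.9)/2 × 2 = 163.1
  [6.5→10.5]: (85.9+85.3)/2 × 4 = 342.4
  [10.5→16.5]: (85.3+69.5)/2 × 6 = 464.4
  [16.5→17]: (69.5+68.0)/2 × 0.5 = 34.375
  Sum = 1207.6 ng/mL·h
Tail: C_last/k_e = 68.0/0.051 = 1333.333
AUC_0→∞ (oral tablet) = 1207.6 + 1333.333 = 2540.933 ng/mL·h
F = (AUC_ev/D_ev)/(AUC_iv/D_iv) = (2540.933/200)/(2500/50) = 12.704665/50 = 0.2541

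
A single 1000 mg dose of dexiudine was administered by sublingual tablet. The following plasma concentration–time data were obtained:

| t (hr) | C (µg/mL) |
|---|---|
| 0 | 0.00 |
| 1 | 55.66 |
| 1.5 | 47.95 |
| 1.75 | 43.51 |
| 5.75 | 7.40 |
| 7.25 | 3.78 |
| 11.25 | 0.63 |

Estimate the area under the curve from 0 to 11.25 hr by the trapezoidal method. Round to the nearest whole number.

AUC = 184 µg/mL·hr

Trapezoidal AUC_0→11.25:
  [0→1]: (0.00+55.66)/2 × 1 = 27.83
  [1→1.5]: (55.66+47.95)/2 × 0.5 = 25.9025
  [1.5→1.75]: (47.95+43.51)/2 × 0.25 = 11.4325
  [1.75→5.75]: (43.51+7.40)/2 × 4 = 101.82
  [5.75→7.25]: (7.40+3.78)/2 × 1.5 = 8.385
  [7.25→11.25]: (3.78+0.63)/2 × 4 = 8.82
  Sum = 184.19 µg/mL·hr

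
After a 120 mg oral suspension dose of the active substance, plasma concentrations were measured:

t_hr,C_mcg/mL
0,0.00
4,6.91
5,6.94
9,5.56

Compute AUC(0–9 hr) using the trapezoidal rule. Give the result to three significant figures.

AUC = 45.7 mcg/mL·hr

Trapezoidal AUC_0→9:
  [0→4]: (0.00+6.91)/2 × 4 = 13.82
  [4→5]: (6.91+6.94)/2 × 1 = 6.925
  [5→9]: (6.94+5.56)/2 × 4 = 25.0
  Sum = 45.745 mcg/mL·hr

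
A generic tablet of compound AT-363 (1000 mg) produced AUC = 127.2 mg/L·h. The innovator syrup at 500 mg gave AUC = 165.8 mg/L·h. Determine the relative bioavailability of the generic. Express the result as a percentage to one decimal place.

F_rel = 38.4%

F_rel = (AUC_test/D_test) / (AUC_ref/D_ref)
      = (127.2/1000) / (165.8/500)
      = 0.1272 / 0.3316 = 0.3836 = 38.36%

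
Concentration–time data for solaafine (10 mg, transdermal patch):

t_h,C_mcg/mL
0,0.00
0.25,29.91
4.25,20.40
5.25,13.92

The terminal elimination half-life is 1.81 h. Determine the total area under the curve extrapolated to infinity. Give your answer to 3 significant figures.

AUC = 158 mcg/mL·h

Trapezoidal AUC_0→5.25:
  [0→0.25]: (0.00+29.91)/2 × 0.25 = 3.73875
  [0.25→4.25]: (29.91+20.40)/2 × 4 = 100.62
  [4.25→5.25]: (20.40+13.92)/2 × 1 = 17.16
  Sum = 121.51875 mcg/mL·h
k_e = ln2 / t½ = 0.693147 / 1.81 = 0.3830 h^-1
Extrapolated tail: C_last / k_e = 13.92 / 0.383 = 36.345
AUC_0→∞ = 121.51875 + 36.345 = 157.86375 mcg/mL·h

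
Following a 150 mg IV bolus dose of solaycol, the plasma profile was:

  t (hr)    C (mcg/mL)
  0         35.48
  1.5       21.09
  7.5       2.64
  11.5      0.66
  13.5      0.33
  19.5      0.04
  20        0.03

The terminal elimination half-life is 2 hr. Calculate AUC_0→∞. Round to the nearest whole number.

AUC = 122 mcg/mL·hr

Trapezoidal AUC_0→20:
  [0→1.5]: (35.48+21.09)/2 × 1.5 = 42.4275
  [1.5→7.5]: (21.09+2.64)/2 × 6 = 71.19
  [7.5→11.5]: (2.64+0.66)/2 × 4 = 6.6
  [11.5→13.5]: (0.66+0.33)/2 × 2 = 0.99
  [13.5→19.5]: (0.33+0.04)/2 × 6 = 1.11
  [19.5→20]: (0.04+0.03)/2 × 0.5 = 0.0175
  Sum = 122.335 mcg/mL·hr
k_e = ln2 / t½ = 0.693147 / 2 = 0.3466 hr^-1
Extrapolated tail: C_last / k_e = 0.03 / 0.3466 = 0.087
AUC_0→∞ = 122.335 + 0.087 = 122.422 mcg/mL·hr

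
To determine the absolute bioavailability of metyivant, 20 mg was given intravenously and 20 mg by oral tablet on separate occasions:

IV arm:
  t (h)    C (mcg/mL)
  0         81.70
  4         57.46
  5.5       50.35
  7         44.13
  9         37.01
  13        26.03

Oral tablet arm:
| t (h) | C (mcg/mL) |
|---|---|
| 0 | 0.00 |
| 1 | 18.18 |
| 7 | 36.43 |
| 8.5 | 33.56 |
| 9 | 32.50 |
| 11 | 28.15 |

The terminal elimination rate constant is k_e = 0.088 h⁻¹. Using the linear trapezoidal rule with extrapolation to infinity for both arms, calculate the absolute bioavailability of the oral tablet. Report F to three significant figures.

Trapezoidal AUC_0→13 (IV):
  [0→4]: (81.70+57.46)/2 × 4 = 278.32
  [4→5.5]: (57.46+50.35)/2 × 1.5 = 80.8575
  [5.5→7]: (50.35+44.13)/2 × 1.5 = 70.86
  [7→9]: (44.13+37.01)/2 × 2 = 81.14
  [9→13]: (37.01+26.03)/2 × 4 = 126.08
  Sum = 637.2575 mcg/mL·h
IV tail: 26.03/0.088 = 295.795; AUC_iv,0→∞ = 637.2575 + 295.795 = 933.0525 mcg/mL·h
Trapezoidal AUC_0→11 (oral tablet):
  [0→1]: (0.00+18.18)/2 × 1 = 9.09
  [1→7]: (18.18+36.43)/2 × 6 = 163.83
  [7→8.5]: (36.43+33.56)/2 × 1.5 = 52.4925
  [8.5→9]: (33.56+32.50)/2 × 0.5 = 16.515
  [9→11]: (32.50+28.15)/2 × 2 = 60.65
  Sum = 302.5775 mcg/mL·h
oral tablet tail: 28.15/0.088 = 319.886; AUC_ev,0→∞ = 302.5775 + 319.886 = 622.4635 mcg/mL·h
F = (AUC_ev/D_ev)/(AUC_iv/D_iv) = (622.4635/20)/(933.0525/20) = 31.123175/46.652625 = 0.6671

F = 0.667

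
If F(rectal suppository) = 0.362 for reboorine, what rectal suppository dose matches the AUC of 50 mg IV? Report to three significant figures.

D_rectal = 138 mg

For equal systemic exposure: F × D_ev = D_iv
D_ev = D_iv / F = 50 / 0.362 = 138.122 mg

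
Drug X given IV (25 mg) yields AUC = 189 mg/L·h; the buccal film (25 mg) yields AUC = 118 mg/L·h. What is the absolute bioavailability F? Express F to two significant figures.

F = (AUC_ev / D_ev) / (AUC_iv / D_iv)
  = (118/25) / (189/25)
  = 4.72 / 7.56 = 0.6243

F = 0.62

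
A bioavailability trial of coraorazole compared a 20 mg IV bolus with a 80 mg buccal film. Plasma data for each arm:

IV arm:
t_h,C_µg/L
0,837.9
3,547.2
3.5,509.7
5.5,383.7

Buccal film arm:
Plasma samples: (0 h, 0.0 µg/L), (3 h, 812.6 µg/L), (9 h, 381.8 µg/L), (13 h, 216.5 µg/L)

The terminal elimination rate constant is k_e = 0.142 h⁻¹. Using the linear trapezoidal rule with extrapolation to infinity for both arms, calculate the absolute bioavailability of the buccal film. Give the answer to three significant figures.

F = 0.317

Trapezoidal AUC_0→5.5 (IV):
  [0→3]: (837.9+547.2)/2 × 3 = 2077.65
  [3→3.5]: (547.2+509.7)/2 × 0.5 = 264.225
  [3.5→5.5]: (509.7+383.7)/2 × 2 = 893.4
  Sum = 3235.275 µg/L·h
IV tail: 383.7/0.142 = 2702.113; AUC_iv,0→∞ = 3235.275 + 2702.113 = 5937.388 µg/L·h
Trapezoidal AUC_0→13 (buccal film):
  [0→3]: (0.0+812.6)/2 × 3 = 1218.9
  [3→9]: (812.6+381.8)/2 × 6 = 3583.2
  [9→13]: (381.8+216.5)/2 × 4 = 1196.6
  Sum = 5998.7 µg/L·h
buccal film tail: 216.5/0.142 = 1524.648; AUC_ev,0→∞ = 5998.7 + 1524.648 = 7523.348 µg/L·h
F = (AUC_ev/D_ev)/(AUC_iv/D_iv) = (7523.348/80)/(5937.388/20) = 94.04185/296.8694 = 0.3168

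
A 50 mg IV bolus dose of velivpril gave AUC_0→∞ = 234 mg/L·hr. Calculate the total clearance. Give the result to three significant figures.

CL = 0.214 L/hr

CL = Dose_iv / AUC_0→∞
   = 50 / 234 = 0.213675 L/hr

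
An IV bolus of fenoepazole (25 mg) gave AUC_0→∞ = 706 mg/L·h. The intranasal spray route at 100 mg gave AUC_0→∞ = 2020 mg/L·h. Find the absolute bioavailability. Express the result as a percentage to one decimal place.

F = 71.5%

F = (AUC_ev / D_ev) / (AUC_iv / D_iv)
  = (2020/100) / (706/25)
  = 20.2 / 28.24 = 0.7153
  = 71.53%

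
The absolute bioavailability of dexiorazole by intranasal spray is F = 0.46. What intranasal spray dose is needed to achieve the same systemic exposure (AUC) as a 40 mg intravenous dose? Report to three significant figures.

For equal systemic exposure: F × D_ev = D_iv
D_ev = D_iv / F = 40 / 0.46 = 86.9565 mg

D_intranasal = 87.0 mg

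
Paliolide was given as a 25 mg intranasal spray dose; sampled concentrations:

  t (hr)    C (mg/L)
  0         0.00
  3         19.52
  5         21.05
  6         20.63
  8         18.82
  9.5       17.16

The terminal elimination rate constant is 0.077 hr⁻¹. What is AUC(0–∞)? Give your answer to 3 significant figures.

AUC = 380 mg/L·hr

Trapezoidal AUC_0→9.5:
  [0→3]: (0.00+19.52)/2 × 3 = 29.28
  [3→5]: (19.52+21.05)/2 × 2 = 40.57
  [5→6]: (21.05+20.63)/2 × 1 = 20.84
  [6→8]: (20.63+18.82)/2 × 2 = 39.45
  [8→9.5]: (18.82+17.16)/2 × 1.5 = 26.985
  Sum = 157.125 mg/L·hr
Extrapolated tail: C_last / k_e = 17.16 / 0.077 = 222.857
AUC_0→∞ = 157.125 + 222.857 = 379.982 mg/L·hr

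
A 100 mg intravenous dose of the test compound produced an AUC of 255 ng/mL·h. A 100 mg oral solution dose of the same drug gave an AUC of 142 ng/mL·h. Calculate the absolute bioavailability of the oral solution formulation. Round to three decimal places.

F = 0.557

F = (AUC_ev / D_ev) / (AUC_iv / D_iv)
  = (142/100) / (255/100)
  = 1.42 / 2.55 = 0.5569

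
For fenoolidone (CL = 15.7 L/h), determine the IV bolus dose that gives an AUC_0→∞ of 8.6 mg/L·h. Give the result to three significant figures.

Dose_iv = CL × AUC_0→∞
     = 15.7 × 8.6 = 135.02 mg

Dose = 135 mg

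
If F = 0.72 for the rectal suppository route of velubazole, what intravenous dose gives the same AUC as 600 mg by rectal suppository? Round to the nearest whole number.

D_iv = 432 mg

Systemic exposure from an extravascular dose = F × D_ev, so the equivalent IV dose is F × D_ev.
D_iv = F × D_ev = 0.72 × 600 = 432 mg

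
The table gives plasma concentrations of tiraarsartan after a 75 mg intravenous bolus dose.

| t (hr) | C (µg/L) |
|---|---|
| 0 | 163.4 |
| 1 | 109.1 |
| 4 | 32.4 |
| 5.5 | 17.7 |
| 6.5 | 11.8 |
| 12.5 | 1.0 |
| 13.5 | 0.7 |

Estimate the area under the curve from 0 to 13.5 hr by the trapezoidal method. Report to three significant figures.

Trapezoidal AUC_0→13.5:
  [0→1]: (163.4+109.1)/2 × 1 = 136.25
  [1→4]: (109.1+32.4)/2 × 3 = 212.25
  [4→5.5]: (32.4+17.7)/2 × 1.5 = 37.575
  [5.5→6.5]: (17.7+11.8)/2 × 1 = 14.75
  [6.5→12.5]: (11.8+1.0)/2 × 6 = 38.4
  [12.5→13.5]: (1.0+0.7)/2 × 1 = 0.85
  Sum = 440.075 µg/L·hr

AUC = 440 µg/L·hr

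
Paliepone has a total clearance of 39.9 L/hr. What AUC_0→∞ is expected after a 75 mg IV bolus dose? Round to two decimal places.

AUC_0→∞ = Dose_iv / CL
        = 75 / 39.9 = 1.8797 mg/L·hr

AUC = 1.88 mg/L·hr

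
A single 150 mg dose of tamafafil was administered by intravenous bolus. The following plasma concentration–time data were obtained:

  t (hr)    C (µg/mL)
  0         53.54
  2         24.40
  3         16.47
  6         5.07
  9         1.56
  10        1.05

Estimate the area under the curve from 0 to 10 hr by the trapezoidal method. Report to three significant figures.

Trapezoidal AUC_0→10:
  [0→2]: (53.54+24.40)/2 × 2 = 77.94
  [2→3]: (24.40+16.47)/2 × 1 = 20.435
  [3→6]: (16.47+5.07)/2 × 3 = 32.31
  [6→9]: (5.07+1.56)/2 × 3 = 9.945
  [9→10]: (1.56+1.05)/2 × 1 = 1.305
  Sum = 141.935 µg/mL·hr

AUC = 142 µg/mL·hr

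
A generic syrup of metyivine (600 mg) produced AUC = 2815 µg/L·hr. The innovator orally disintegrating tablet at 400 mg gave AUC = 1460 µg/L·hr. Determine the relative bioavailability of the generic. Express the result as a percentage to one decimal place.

F_rel = (AUC_test/D_test) / (AUC_ref/D_ref)
      = (2815/600) / (1460/400)
      = 4.69167 / 3.65 = 1.2854 = 128.54%

F_rel = 128.5%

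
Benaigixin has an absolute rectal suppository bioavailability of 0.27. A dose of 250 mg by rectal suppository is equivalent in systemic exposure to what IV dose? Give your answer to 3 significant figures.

Systemic exposure from an extravascular dose = F × D_ev, so the equivalent IV dose is F × D_ev.
D_iv = F × D_ev = 0.27 × 250 = 67.5 mg

D_iv = 67.5 mg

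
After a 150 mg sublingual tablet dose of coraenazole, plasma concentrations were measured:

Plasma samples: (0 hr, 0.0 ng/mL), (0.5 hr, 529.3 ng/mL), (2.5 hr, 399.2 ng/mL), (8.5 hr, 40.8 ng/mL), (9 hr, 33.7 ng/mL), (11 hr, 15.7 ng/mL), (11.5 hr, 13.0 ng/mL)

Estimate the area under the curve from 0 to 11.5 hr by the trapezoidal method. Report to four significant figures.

Trapezoidal AUC_0→11.5:
  [0→0.5]: (0.0+529.3)/2 × 0.5 = 132.325
  [0.5→2.5]: (529.3+399.2)/2 × 2 = 928.5
  [2.5→8.5]: (399.2+40.8)/2 × 6 = 1320.0
  [8.5→9]: (40.8+33.7)/2 × 0.5 = 18.625
  [9→11]: (33.7+15.7)/2 × 2 = 49.4
  [11→11.5]: (15.7+13.0)/2 × 0.5 = 7.175
  Sum = 2456.025 ng/mL·hr

AUC = 2456 ng/mL·hr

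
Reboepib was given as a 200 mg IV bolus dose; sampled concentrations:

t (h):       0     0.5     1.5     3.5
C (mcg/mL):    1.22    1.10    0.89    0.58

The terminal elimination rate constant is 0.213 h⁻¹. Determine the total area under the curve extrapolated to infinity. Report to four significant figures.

AUC = 5.768 mcg/mL·h

Trapezoidal AUC_0→3.5:
  [0→0.5]: (1.22+1.10)/2 × 0.5 = 0.58
  [0.5→1.5]: (1.10+0.89)/2 × 1 = 0.995
  [1.5→3.5]: (0.89+0.58)/2 × 2 = 1.47
  Sum = 3.045 mcg/mL·h
Extrapolated tail: C_last / k_e = 0.58 / 0.213 = 2.723
AUC_0→∞ = 3.045 + 2.723 = 5.768 mcg/mL·h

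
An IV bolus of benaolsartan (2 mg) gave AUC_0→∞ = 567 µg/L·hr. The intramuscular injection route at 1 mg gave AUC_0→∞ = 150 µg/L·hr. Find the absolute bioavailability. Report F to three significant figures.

F = 0.529

F = (AUC_ev / D_ev) / (AUC_iv / D_iv)
  = (150/1) / (567/2)
  = 150 / 283.5 = 0.5291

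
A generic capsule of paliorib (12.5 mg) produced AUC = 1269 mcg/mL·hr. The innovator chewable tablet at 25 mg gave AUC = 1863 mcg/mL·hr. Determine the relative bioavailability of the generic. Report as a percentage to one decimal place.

F_rel = 136.2%

F_rel = (AUC_test/D_test) / (AUC_ref/D_ref)
      = (1269/12.5) / (1863/25)
      = 101.52 / 74.52 = 1.3623 = 136.23%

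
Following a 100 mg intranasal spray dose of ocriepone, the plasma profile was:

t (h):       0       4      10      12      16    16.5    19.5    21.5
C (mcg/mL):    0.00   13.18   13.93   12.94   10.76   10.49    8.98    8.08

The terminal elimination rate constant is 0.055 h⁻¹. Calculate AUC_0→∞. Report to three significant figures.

Trapezoidal AUC_0→21.5:
  [0→4]: (0.00+13.18)/2 × 4 = 26.36
  [4→10]: (13.18+13.93)/2 × 6 = 81.33
  [10→12]: (13.93+12.94)/2 × 2 = 26.87
  [12→16]: (12.94+10.76)/2 × 4 = 47.4
  [16→16.5]: (10.76+10.49)/2 × 0.5 = 5.3125
  [16.5→19.5]: (10.49+8.98)/2 × 3 = 29.205
  [19.5→21.5]: (8.98+8.08)/2 × 2 = 17.06
  Sum = 233.5375 mcg/mL·h
Extrapolated tail: C_last / k_e = 8.08 / 0.055 = 146.909
AUC_0→∞ = 233.5375 + 146.909 = 380.4465 mcg/mL·h

AUC = 380 mcg/mL·h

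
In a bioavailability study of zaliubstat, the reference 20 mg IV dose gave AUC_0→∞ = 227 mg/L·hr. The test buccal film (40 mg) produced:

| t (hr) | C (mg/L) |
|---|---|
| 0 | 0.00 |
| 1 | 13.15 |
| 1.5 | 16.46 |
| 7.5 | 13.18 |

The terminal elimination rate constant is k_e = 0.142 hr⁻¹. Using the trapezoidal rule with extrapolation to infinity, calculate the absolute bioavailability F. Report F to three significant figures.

Trapezoidal AUC_0→7.5 (buccal film):
  [0→1]: (0.00+13.15)/2 × 1 = 6.575
  [1→1.5]: (13.15+16.46)/2 × 0.5 = 7.4025
  [1.5→7.5]: (16.46+13.18)/2 × 6 = 88.92
  Sum = 102.8975 mg/L·hr
Tail: C_last/k_e = 13.18/0.142 = 92.817
AUC_0→∞ (buccal film) = 102.8975 + 92.817 = 195.7145 mg/L·hr
F = (AUC_ev/D_ev)/(AUC_iv/D_iv) = (195.7145/40)/(227/20) = 4.8928625/11.35 = 0.4311

F = 0.431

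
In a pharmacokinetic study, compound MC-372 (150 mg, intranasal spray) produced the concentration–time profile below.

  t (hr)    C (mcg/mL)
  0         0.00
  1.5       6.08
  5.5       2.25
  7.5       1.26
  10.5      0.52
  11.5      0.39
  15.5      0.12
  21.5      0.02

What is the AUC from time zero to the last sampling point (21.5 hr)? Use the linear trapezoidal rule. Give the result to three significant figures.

AUC = 29.3 mcg/mL·hr

Trapezoidal AUC_0→21.5:
  [0→1.5]: (0.00+6.08)/2 × 1.5 = 4.56
  [1.5→5.5]: (6.08+2.25)/2 × 4 = 16.66
  [5.5→7.5]: (2.25+1.26)/2 × 2 = 3.51
  [7.5→10.5]: (1.26+0.52)/2 × 3 = 2.67
  [10.5→11.5]: (0.52+0.39)/2 × 1 = 0.455
  [11.5→15.5]: (0.39+0.12)/2 × 4 = 1.02
  [15.5→21.5]: (0.12+0.02)/2 × 6 = 0.42
  Sum = 29.295 mcg/mL·hr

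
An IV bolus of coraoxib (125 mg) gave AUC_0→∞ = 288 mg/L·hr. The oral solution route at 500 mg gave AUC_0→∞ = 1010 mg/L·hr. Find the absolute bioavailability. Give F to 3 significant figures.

F = (AUC_ev / D_ev) / (AUC_iv / D_iv)
  = (1010/500) / (288/125)
  = 2.02 / 2.304 = 0.8767

F = 0.877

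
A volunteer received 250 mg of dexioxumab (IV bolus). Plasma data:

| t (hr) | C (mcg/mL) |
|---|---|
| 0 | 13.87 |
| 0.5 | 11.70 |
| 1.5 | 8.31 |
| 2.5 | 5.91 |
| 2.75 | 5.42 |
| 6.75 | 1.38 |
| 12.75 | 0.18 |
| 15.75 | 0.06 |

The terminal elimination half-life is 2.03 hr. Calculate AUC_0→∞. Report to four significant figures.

AUC = 43.74 mcg/mL·hr

Trapezoidal AUC_0→15.75:
  [0→0.5]: (13.87+11.70)/2 × 0.5 = 6.3925
  [0.5→1.5]: (11.70+8.31)/2 × 1 = 10.005
  [1.5→2.5]: (8.31+5.91)/2 × 1 = 7.11
  [2.5→2.75]: (5.91+5.42)/2 × 0.25 = 1.41625
  [2.75→6.75]: (5.42+1.38)/2 × 4 = 13.6
  [6.75→12.75]: (1.38+0.18)/2 × 6 = 4.68
  [12.75→15.75]: (0.18+0.06)/2 × 3 = 0.36
  Sum = 43.56375 mcg/mL·hr
k_e = ln2 / t½ = 0.693147 / 2.03 = 0.3415 hr^-1
Extrapolated tail: C_last / k_e = 0.06 / 0.3415 = 0.176
AUC_0→∞ = 43.56375 + 0.176 = 43.73975 mcg/mL·hr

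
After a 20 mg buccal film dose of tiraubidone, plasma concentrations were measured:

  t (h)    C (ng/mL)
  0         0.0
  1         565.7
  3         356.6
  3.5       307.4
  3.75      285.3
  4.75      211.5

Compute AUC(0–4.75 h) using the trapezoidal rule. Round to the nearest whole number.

Trapezoidal AUC_0→4.75:
  [0→1]: (0.0+565.7)/2 × 1 = 282.85
  [1→3]: (565.7+356.6)/2 × 2 = 922.3
  [3→3.5]: (356.6+307.4)/2 × 0.5 = 166.0
  [3.5→3.75]: (307.4+285.3)/2 × 0.25 = 74.0875
  [3.75→4.75]: (285.3+211.5)/2 × 1 = 248.4
  Sum = 1693.6375 ng/mL·h

AUC = 1694 ng/mL·h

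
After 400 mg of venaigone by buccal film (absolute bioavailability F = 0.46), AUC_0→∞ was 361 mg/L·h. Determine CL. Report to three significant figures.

CL = F × Dose / AUC_0→∞
   = 0.46 × 400 / 361 = 0.509695 L/h

CL = 0.510 L/h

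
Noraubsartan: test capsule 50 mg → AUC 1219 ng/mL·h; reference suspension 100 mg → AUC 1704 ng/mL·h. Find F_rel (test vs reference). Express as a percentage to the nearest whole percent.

F_rel = 143%

F_rel = (AUC_test/D_test) / (AUC_ref/D_ref)
      = (1219/50) / (1704/100)
      = 24.38 / 17.04 = 1.4308 = 143.08%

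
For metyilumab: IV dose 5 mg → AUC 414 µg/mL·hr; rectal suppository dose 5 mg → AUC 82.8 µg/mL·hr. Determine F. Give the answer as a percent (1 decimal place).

F = 20.0%

F = (AUC_ev / D_ev) / (AUC_iv / D_iv)
  = (82.8/5) / (414/5)
  = 16.56 / 82.8 = 0.2000
  = 20.00%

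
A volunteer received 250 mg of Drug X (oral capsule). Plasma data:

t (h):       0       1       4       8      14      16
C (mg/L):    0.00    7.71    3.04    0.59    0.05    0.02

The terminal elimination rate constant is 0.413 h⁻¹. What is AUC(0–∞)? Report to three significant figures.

AUC = 29.3 mg/L·h

Trapezoidal AUC_0→16:
  [0→1]: (0.00+7.71)/2 × 1 = 3.855
  [1→4]: (7.71+3.04)/2 × 3 = 16.125
  [4→8]: (3.04+0.59)/2 × 4 = 7.26
  [8→14]: (0.59+0.05)/2 × 6 = 1.92
  [14→16]: (0.05+0.02)/2 × 2 = 0.07
  Sum = 29.23 mg/L·h
Extrapolated tail: C_last / k_e = 0.02 / 0.413 = 0.048
AUC_0→∞ = 29.23 + 0.048 = 29.278 mg/L·h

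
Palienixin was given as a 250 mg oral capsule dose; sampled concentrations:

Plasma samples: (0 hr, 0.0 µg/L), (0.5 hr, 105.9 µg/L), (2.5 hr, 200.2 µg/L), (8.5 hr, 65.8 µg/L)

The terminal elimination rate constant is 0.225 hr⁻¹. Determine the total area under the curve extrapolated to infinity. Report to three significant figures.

AUC = 1420 µg/L·hr

Trapezoidal AUC_0→8.5:
  [0→0.5]: (0.0+105.9)/2 × 0.5 = 26.475
  [0.5→2.5]: (105.9+200.2)/2 × 2 = 306.1
  [2.5→8.5]: (200.2+65.8)/2 × 6 = 798.0
  Sum = 1130.575 µg/L·hr
Extrapolated tail: C_last / k_e = 65.8 / 0.225 = 292.444
AUC_0→∞ = 1130.575 + 292.444 = 1423.019 µg/L·hr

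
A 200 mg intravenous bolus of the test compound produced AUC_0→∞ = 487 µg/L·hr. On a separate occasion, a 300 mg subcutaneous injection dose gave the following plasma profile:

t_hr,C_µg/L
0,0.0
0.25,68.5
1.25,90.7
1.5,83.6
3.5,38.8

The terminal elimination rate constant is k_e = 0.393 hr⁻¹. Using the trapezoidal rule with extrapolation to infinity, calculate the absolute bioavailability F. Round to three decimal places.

F = 0.453

Trapezoidal AUC_0→3.5 (subcutaneous injection):
  [0→0.25]: (0.0+68.5)/2 × 0.25 = 8.5625
  [0.25→1.25]: (68.5+90.7)/2 × 1 = 79.6
  [1.25→1.5]: (90.7+83.6)/2 × 0.25 = 21.7875
  [1.5→3.5]: (83.6+38.8)/2 × 2 = 122.4
  Sum = 232.35 µg/L·hr
Tail: C_last/k_e = 38.8/0.393 = 98.728
AUC_0→∞ (subcutaneous injection) = 232.35 + 98.728 = 331.078 µg/L·hr
F = (AUC_ev/D_ev)/(AUC_iv/D_iv) = (331.078/300)/(487/200) = 1.10359/2.435 = 0.4532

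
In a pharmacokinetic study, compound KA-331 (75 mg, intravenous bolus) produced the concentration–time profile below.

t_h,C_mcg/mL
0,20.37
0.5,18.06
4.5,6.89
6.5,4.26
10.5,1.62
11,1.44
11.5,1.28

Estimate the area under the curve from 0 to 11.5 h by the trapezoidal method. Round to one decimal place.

Trapezoidal AUC_0→11.5:
  [0→0.5]: (20.37+18.06)/2 × 0.5 = 9.6075
  [0.5→4.5]: (18.06+6.89)/2 × 4 = 49.9
  [4.5→6.5]: (6.89+4.26)/2 × 2 = 11.15
  [6.5→10.5]: (4.26+1.62)/2 × 4 = 11.76
  [10.5→11]: (1.62+1.44)/2 × 0.5 = 0.765
  [11→11.5]: (1.44+1.28)/2 × 0.5 = 0.68
  Sum = 83.8625 mcg/mL·h

AUC = 83.9 mcg/mL·h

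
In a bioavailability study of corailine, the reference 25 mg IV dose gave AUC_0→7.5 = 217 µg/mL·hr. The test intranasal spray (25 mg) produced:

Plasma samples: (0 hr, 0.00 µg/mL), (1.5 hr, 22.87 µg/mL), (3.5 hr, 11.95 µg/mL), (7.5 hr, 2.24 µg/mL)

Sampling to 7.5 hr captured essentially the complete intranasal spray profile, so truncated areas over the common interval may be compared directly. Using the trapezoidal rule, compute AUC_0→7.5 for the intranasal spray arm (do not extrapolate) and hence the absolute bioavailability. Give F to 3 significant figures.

Trapezoidal AUC_0→7.5 (intranasal spray):
  [0→1.5]: (0.00+22.87)/2 × 1.5 = 17.1525
  [1.5→3.5]: (22.87+11.95)/2 × 2 = 34.82
  [3.5→7.5]: (11.95+2.24)/2 × 4 = 28.38
  Sum = 80.3525 µg/mL·hr
F = (AUC_ev/D_ev)/(AUC_iv/D_iv) = (80.3525/25)/(217/25) = 3.2141/8.68 = 0.3703

F = 0.370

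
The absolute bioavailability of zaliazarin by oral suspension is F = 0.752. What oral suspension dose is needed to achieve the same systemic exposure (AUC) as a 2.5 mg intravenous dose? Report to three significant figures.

D_oral = 3.32 mg

For equal systemic exposure: F × D_ev = D_iv
D_ev = D_iv / F = 2.5 / 0.752 = 3.32447 mg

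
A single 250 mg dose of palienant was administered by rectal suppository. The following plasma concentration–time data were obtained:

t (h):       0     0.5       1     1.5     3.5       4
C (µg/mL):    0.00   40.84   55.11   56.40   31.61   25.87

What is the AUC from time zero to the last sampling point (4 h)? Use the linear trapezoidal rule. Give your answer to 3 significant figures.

AUC = 164 µg/mL·h

Trapezoidal AUC_0→4:
  [0→0.5]: (0.00+40.84)/2 × 0.5 = 10.21
  [0.5→1]: (40.84+55.11)/2 × 0.5 = 23.9875
  [1→1.5]: (55.11+56.40)/2 × 0.5 = 27.8775
  [1.5→3.5]: (56.40+31.61)/2 × 2 = 88.01
  [3.5→4]: (31.61+25.87)/2 × 0.5 = 14.37
  Sum = 164.455 µg/mL·h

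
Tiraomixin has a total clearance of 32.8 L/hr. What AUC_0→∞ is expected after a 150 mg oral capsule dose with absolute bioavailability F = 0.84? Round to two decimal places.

AUC = 3.84 mg/L·hr

AUC_0→∞ = F × Dose / CL
        = 0.84 × 150 / 32.8 = 3.84146 mg/L·hr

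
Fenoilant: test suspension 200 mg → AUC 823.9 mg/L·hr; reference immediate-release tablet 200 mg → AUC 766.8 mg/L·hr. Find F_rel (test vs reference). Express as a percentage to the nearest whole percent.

F_rel = (AUC_test/D_test) / (AUC_ref/D_ref)
      = (823.9/200) / (766.8/200)
      = 4.1195 / 3.834 = 1.0745 = 107.45%

F_rel = 107%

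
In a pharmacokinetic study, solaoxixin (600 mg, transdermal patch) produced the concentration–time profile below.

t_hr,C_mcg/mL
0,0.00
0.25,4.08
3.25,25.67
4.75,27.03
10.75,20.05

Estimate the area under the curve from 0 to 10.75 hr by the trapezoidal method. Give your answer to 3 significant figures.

AUC = 226 mcg/mL·hr

Trapezoidal AUC_0→10.75:
  [0→0.25]: (0.00+4.08)/2 × 0.25 = 0.51
  [0.25→3.25]: (4.08+25.67)/2 × 3 = 44.625
  [3.25→4.75]: (25.67+27.03)/2 × 1.5 = 39.525
  [4.75→10.75]: (27.03+20.05)/2 × 6 = 141.24
  Sum = 225.9 mcg/mL·hr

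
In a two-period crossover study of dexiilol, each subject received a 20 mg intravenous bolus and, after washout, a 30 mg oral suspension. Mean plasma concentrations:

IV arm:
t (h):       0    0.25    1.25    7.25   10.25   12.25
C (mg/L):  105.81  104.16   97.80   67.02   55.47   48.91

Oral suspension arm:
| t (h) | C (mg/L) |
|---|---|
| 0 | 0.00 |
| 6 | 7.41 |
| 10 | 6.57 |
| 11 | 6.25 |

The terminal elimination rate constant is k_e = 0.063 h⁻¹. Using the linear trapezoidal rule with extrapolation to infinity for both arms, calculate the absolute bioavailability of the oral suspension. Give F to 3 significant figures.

Trapezoidal AUC_0→12.25 (IV):
  [0→0.25]: (105.81+104.16)/2 × 0.25 = 26.24625
  [0.25→1.25]: (104.16+97.80)/2 × 1 = 100.98
  [1.25→7.25]: (97.80+67.02)/2 × 6 = 494.46
  [7.25→10.25]: (67.02+55.47)/2 × 3 = 183.735
  [10.25→12.25]: (55.47+48.91)/2 × 2 = 104.38
  Sum = 909.80125 mg/L·h
IV tail: 48.91/0.063 = 776.349; AUC_iv,0→∞ = 909.80125 + 776.349 = 1686.15025 mg/L·h
Trapezoidal AUC_0→11 (oral suspension):
  [0→6]: (0.00+7.41)/2 × 6 = 22.23
  [6→10]: (7.41+6.57)/2 × 4 = 27.96
  [10→11]: (6.57+6.25)/2 × 1 = 6.41
  Sum = 56.6 mg/L·h
oral suspension tail: 6.25/0.063 = 99.206; AUC_ev,0→∞ = 56.6 + 99.206 = 155.806 mg/L·h
F = (AUC_ev/D_ev)/(AUC_iv/D_iv) = (155.806/30)/(1686.15025/20) = 5.19353/84.3075 = 0.0616

F = 0.0616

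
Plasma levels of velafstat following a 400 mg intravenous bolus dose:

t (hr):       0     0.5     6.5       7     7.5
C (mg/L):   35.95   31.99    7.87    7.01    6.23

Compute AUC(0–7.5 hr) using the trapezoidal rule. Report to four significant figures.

AUC = 143.6 mg/L·hr

Trapezoidal AUC_0→7.5:
  [0→0.5]: (35.95+31.99)/2 × 0.5 = 16.985
  [0.5→6.5]: (31.99+7.87)/2 × 6 = 119.58
  [6.5→7]: (7.87+7.01)/2 × 0.5 = 3.72
  [7→7.5]: (7.01+6.23)/2 × 0.5 = 3.31
  Sum = 143.595 mg/L·hr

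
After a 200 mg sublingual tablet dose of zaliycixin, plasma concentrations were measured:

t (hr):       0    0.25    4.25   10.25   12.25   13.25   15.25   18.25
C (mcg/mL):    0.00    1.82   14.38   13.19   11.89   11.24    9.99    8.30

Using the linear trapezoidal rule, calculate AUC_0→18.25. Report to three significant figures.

AUC = 201 mcg/mL·hr

Trapezoidal AUC_0→18.25:
  [0→0.25]: (0.00+1.82)/2 × 0.25 = 0.2275
  [0.25→4.25]: (1.82+14.38)/2 × 4 = 32.4
  [4.25→10.25]: (14.38+13.19)/2 × 6 = 82.71
  [10.25→12.25]: (13.19+11.89)/2 × 2 = 25.08
  [12.25→13.25]: (11.89+11.24)/2 × 1 = 11.565
  [13.25→15.25]: (11.24+9.99)/2 × 2 = 21.23
  [15.25→18.25]: (9.99+8.30)/2 × 3 = 27.435
  Sum = 200.6475 mcg/mL·hr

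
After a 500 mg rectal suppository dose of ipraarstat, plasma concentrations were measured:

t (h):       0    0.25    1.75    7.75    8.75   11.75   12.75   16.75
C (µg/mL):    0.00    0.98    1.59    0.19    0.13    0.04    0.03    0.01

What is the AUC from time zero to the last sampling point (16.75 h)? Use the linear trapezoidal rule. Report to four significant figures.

Trapezoidal AUC_0→16.75:
  [0→0.25]: (0.00+0.98)/2 × 0.25 = 0.1225
  [0.25→1.75]: (0.98+1.59)/2 × 1.5 = 1.9275
  [1.75→7.75]: (1.59+0.19)/2 × 6 = 5.34
  [7.75→8.75]: (0.19+0.13)/2 × 1 = 0.16
  [8.75→11.75]: (0.13+0.04)/2 × 3 = 0.255
  [11.75→12.75]: (0.04+0.03)/2 × 1 = 0.035
  [12.75→16.75]: (0.03+0.01)/2 × 4 = 0.08
  Sum = 7.92 µg/mL·h

AUC = 7.920 µg/mL·h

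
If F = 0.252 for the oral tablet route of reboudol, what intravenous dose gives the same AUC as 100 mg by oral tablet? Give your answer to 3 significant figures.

Systemic exposure from an extravascular dose = F × D_ev, so the equivalent IV dose is F × D_ev.
D_iv = F × D_ev = 0.252 × 100 = 25.2 mg

D_iv = 25.2 mg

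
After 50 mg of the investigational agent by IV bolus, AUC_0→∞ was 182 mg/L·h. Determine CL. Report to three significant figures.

CL = Dose_iv / AUC_0→∞
   = 50 / 182 = 0.274725 L/h

CL = 0.275 L/h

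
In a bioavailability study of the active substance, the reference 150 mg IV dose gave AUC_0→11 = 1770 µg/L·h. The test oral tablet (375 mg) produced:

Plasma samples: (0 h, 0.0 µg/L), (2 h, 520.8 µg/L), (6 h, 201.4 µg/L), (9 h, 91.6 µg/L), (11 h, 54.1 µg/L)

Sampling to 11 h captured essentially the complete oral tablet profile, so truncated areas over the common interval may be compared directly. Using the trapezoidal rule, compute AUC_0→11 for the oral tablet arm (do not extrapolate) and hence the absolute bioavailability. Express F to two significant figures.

Trapezoidal AUC_0→11 (oral tablet):
  [0→2]: (0.0+520.8)/2 × 2 = 520.8
  [2→6]: (520.8+201.4)/2 × 4 = 1444.4
  [6→9]: (201.4+91.6)/2 × 3 = 439.5
  [9→11]: (91.6+54.1)/2 × 2 = 145.7
  Sum = 2550.4 µg/L·h
F = (AUC_ev/D_ev)/(AUC_iv/D_iv) = (2550.4/375)/(1770/150) = 6.80107/11.8 = 0.5764

F = 0.58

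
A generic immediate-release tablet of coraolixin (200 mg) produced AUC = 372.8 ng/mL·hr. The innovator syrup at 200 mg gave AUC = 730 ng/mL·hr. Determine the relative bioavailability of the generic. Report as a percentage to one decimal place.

F_rel = (AUC_test/D_test) / (AUC_ref/D_ref)
      = (372.8/200) / (730/200)
      = 1.864 / 3.65 = 0.5107 = 51.07%

F_rel = 51.1%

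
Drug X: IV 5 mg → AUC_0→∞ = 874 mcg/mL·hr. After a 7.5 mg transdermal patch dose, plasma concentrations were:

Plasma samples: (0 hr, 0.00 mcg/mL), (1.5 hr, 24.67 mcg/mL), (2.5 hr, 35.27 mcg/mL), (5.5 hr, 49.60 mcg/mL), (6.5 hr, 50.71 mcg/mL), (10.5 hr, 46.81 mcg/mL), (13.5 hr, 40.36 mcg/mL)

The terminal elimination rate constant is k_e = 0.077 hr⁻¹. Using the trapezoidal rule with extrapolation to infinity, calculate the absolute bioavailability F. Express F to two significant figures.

F = 0.82

Trapezoidal AUC_0→13.5 (transdermal patch):
  [0→1.5]: (0.00+24.67)/2 × 1.5 = 18.5025
  [1.5→2.5]: (24.67+35.27)/2 × 1 = 29.97
  [2.5→5.5]: (35.27+49.60)/2 × 3 = 127.305
  [5.5→6.5]: (49.60+50.71)/2 × 1 = 50.155
  [6.5→10.5]: (50.71+46.81)/2 × 4 = 195.04
  [10.5→13.5]: (46.81+40.36)/2 × 3 = 130.755
  Sum = 551.7275 mcg/mL·hr
Tail: C_last/k_e = 40.36/0.077 = 524.156
AUC_0→∞ (transdermal patch) = 551.7275 + 524.156 = 1075.8835 mcg/mL·hr
F = (AUC_ev/D_ev)/(AUC_iv/D_iv) = (1075.8835/7.5)/(874/5) = 143.451/174.8 = 0.8207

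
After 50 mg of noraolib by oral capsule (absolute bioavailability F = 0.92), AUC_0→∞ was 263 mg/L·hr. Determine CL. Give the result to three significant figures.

CL = F × Dose / AUC_0→∞
   = 0.92 × 50 / 263 = 0.174905 L/hr

CL = 0.175 L/hr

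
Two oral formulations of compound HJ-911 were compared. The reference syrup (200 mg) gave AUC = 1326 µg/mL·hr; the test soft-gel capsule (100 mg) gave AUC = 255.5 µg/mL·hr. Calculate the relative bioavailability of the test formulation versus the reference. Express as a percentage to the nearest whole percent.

F_rel = 39%

F_rel = (AUC_test/D_test) / (AUC_ref/D_ref)
      = (255.5/100) / (1326/200)
      = 2.555 / 6.63 = 0.3854 = 38.54%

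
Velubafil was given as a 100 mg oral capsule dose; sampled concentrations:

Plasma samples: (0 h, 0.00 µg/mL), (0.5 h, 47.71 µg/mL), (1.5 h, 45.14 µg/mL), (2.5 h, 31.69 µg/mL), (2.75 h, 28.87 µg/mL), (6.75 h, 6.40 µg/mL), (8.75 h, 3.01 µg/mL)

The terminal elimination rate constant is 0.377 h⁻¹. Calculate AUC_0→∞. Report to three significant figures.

Trapezoidal AUC_0→8.75:
  [0→0.5]: (0.00+47.71)/2 × 0.5 = 11.9275
  [0.5→1.5]: (47.71+45.14)/2 × 1 = 46.425
  [1.5→2.5]: (45.14+31.69)/2 × 1 = 38.415
  [2.5→2.75]: (31.69+28.87)/2 × 0.25 = 7.57
  [2.75→6.75]: (28.87+6.40)/2 × 4 = 70.54
  [6.75→8.75]: (6.40+3.01)/2 × 2 = 9.41
  Sum = 184.2875 µg/mL·h
Extrapolated tail: C_last / k_e = 3.01 / 0.377 = 7.984
AUC_0→∞ = 184.2875 + 7.984 = 192.2715 µg/mL·h

AUC = 192 µg/mL·h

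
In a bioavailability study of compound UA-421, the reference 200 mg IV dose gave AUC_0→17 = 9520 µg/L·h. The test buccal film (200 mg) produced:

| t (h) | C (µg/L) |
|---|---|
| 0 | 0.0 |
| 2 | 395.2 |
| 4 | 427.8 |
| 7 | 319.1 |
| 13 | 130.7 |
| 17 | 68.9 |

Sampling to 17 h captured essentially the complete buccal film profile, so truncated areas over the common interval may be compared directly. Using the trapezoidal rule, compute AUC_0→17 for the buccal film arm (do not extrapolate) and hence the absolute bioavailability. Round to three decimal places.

Trapezoidal AUC_0→17 (buccal film):
  [0→2]: (0.0+395.2)/2 × 2 = 395.2
  [2→4]: (395.2+427.8)/2 × 2 = 823.0
  [4→7]: (427.8+319.1)/2 × 3 = 1120.35
  [7→13]: (319.1+130.7)/2 × 6 = 1349.4
  [13→17]: (130.7+68.9)/2 × 4 = 399.2
  Sum = 4087.15 µg/L·h
F = (AUC_ev/D_ev)/(AUC_iv/D_iv) = (4087.15/200)/(9520/200) = 20.43575/47.6 = 0.4293

F = 0.429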